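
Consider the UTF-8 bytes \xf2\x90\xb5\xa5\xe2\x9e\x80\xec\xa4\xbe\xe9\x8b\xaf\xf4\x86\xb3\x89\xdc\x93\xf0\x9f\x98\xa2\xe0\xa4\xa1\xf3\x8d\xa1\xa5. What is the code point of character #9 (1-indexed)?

Offset 0: leading byte 0xF2 = 11110010 → 4-byte char #1 = F2 90 B5 A5.
Offset 4: leading byte 0xE2 = 11100010 → 3-byte char #2 = E2 9E 80.
Offset 7: leading byte 0xEC = 11101100 → 3-byte char #3 = EC A4 BE.
Offset 10: leading byte 0xE9 = 11101001 → 3-byte char #4 = E9 8B AF.
Offset 13: leading byte 0xF4 = 11110100 → 4-byte char #5 = F4 86 B3 89.
Offset 17: leading byte 0xDC = 11011100 → 2-byte char #6 = DC 93.
Offset 19: leading byte 0xF0 = 11110000 → 4-byte char #7 = F0 9F 98 A2.
Offset 23: leading byte 0xE0 = 11100000 → 3-byte char #8 = E0 A4 A1.
Offset 26: leading byte 0xF3 = 11110011 → 4-byte char #9 = F3 8D A1 A5.
Leading byte 0xF3 = 11110011 matches 11110xxx → 4-byte sequence.
Byte 1: 0xF3 = 11110011, payload 011 (3 bits).
Byte 2: 0x8D = 10001101 (10xxxxxx ✓), payload 001101.
Byte 3: 0xA1 = 10100001 (10xxxxxx ✓), payload 100001.
Byte 4: 0xA5 = 10100101 (10xxxxxx ✓), payload 100101.
Concatenate: 011001101100001100101 = 0xCD865 (21 bits → U+CD865).

U+CD865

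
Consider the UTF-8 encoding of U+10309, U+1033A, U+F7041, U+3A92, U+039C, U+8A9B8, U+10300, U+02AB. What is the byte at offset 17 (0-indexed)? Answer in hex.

0xF2

U+10309 → 4-byte form F0 90 8C 89 at offsets 0–3.
U+1033A → 4-byte form F0 90 8C BA at offsets 4–7.
U+F7041 → 4-byte form F3 B7 81 81 at offsets 8–11.
U+3A92 → 3-byte form E3 AA 92 at offsets 12–14.
U+039C → 2-byte form CE 9C at offsets 15–16.
U+8A9B8 → 4-byte form F2 8A A6 B8 at offsets 17–20.
Offset 17 falls in char 6's range; it's byte 1 of F2 8A A6 B8 = 0xF2.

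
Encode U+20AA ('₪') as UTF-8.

E2 82 AA

U+20AA = 0x20AA = 8362 decimal. In range U+0800–U+FFFF → 3-byte form: 1110xxxx 10xxxxxx 10xxxxxx.
Binary (16 bits): 0010000010101010.
Split 4+6+6: 0010 | 000010 | 101010.
Byte 1: 11100010 = 0xE2.
Byte 2: 10000010 = 0x82.
Byte 3: 10101010 = 0xAA.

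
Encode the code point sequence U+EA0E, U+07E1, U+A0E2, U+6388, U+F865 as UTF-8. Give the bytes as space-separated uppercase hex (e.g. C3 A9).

EE A8 8E DF A1 EA 83 A2 E6 8E 88 EF A1 A5

U+EA0E: 3-byte form → EE A8 8E.
U+07E1: 2-byte form → DF A1.
U+A0E2: 3-byte form → EA 83 A2.
U+6388: 3-byte form → E6 8E 88.
U+F865: 3-byte form → EF A1 A5.
Concatenated (14 bytes): EE A8 8E DF A1 EA 83 A2 E6 8E 88 EF A1 A5.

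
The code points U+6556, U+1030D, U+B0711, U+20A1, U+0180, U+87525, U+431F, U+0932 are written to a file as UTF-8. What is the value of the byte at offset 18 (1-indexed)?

1-indexed offset 18 is 0-indexed offset 17.
U+6556 → 3-byte form E6 95 96 at offsets 0–2.
U+1030D → 4-byte form F0 90 8C 8D at offsets 3–6.
U+B0711 → 4-byte form F2 B0 9C 91 at offsets 7–10.
U+20A1 → 3-byte form E2 82 A1 at offsets 11–13.
U+0180 → 2-byte form C6 80 at offsets 14–15.
U+87525 → 4-byte form F2 87 94 A5 at offsets 16–19.
Offset 17 falls in char 6's range; it's byte 2 of F2 87 94 A5 = 0x87.

0x87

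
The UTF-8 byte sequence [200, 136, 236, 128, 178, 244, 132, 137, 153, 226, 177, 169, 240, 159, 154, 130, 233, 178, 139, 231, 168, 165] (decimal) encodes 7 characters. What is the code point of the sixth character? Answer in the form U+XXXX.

U+9C8B

Offset 0: leading byte 0xC8 = 11001000 → 2-byte char #1 = C8 88.
Offset 2: leading byte 0xEC = 11101100 → 3-byte char #2 = EC 80 B2.
Offset 5: leading byte 0xF4 = 11110100 → 4-byte char #3 = F4 84 89 99.
Offset 9: leading byte 0xE2 = 11100010 → 3-byte char #4 = E2 B1 A9.
Offset 12: leading byte 0xF0 = 11110000 → 4-byte char #5 = F0 9F 9A 82.
Offset 16: leading byte 0xE9 = 11101001 → 3-byte char #6 = E9 B2 8B.
Leading byte 0xE9 = 11101001 matches 1110xxxx → 3-byte sequence.
Byte 1: 0xE9 = 11101001, payload 1001 (4 bits).
Byte 2: 0xB2 = 10110010 (10xxxxxx ✓), payload 110010.
Byte 3: 0x8B = 10001011 (10xxxxxx ✓), payload 001011.
Concatenate: 1001110010001011 = 0x9C8B (16 bits → U+9C8B).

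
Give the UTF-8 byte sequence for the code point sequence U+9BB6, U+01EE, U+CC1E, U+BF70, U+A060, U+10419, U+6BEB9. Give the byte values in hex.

E9 AE B6 C7 AE EC B0 9E EB BD B0 EA 81 A0 F0 90 90 99 F1 AB BA B9

U+9BB6: 3-byte form → E9 AE B6.
U+01EE: 2-byte form → C7 AE.
U+CC1E: 3-byte form → EC B0 9E.
U+BF70: 3-byte form → EB BD B0.
U+A060: 3-byte form → EA 81 A0.
U+10419: 4-byte form → F0 90 90 99.
U+6BEB9: 4-byte form → F1 AB BA B9.
Concatenated (22 bytes): E9 AE B6 C7 AE EC B0 9E EB BD B0 EA 81 A0 F0 90 90 99 F1 AB BA B9.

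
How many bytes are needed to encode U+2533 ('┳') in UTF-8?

U+2533 = 0x2533. UTF-8 uses 1 byte below 0x80, 2 below 0x800, 3 below 0x10000, 4 up to 0x10FFFF. 0x2533 is in U+0800–U+FFFF → 3 bytes.

3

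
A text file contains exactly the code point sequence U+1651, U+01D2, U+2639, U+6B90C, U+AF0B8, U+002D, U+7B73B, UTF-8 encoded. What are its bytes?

E1 99 91 C7 92 E2 98 B9 F1 AB A4 8C F2 AF 82 B8 2D F1 BB 9C BB

U+1651: 3-byte form → E1 99 91.
U+01D2: 2-byte form → C7 92.
U+2639: 3-byte form → E2 98 B9.
U+6B90C: 4-byte form → F1 AB A4 8C.
U+AF0B8: 4-byte form → F2 AF 82 B8.
U+002D: 1-byte form → 2D.
U+7B73B: 4-byte form → F1 BB 9C BB.
Concatenated (21 bytes): E1 99 91 C7 92 E2 98 B9 F1 AB A4 8C F2 AF 82 B8 2D F1 BB 9C BB.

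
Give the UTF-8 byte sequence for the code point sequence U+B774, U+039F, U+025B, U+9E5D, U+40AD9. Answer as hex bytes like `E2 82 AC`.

U+B774: 3-byte form → EB 9D B4.
U+039F: 2-byte form → CE 9F.
U+025B: 2-byte form → C9 9B.
U+9E5D: 3-byte form → E9 B9 9D.
U+40AD9: 4-byte form → F1 80 AB 99.
Concatenated (14 bytes): EB 9D B4 CE 9F C9 9B E9 B9 9D F1 80 AB 99.

EB 9D B4 CE 9F C9 9B E9 B9 9D F1 80 AB 99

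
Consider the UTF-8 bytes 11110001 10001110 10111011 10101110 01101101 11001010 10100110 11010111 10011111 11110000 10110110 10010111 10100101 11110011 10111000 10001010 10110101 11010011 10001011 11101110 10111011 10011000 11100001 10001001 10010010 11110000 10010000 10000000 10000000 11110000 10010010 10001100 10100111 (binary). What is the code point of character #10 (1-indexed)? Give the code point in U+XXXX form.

U+10000

Offset 0: leading byte 0xF1 = 11110001 → 4-byte char #1 = F1 8E BB AE.
Offset 4: leading byte 0x6D = 01101101 → 1-byte char #2 = 6D.
Offset 5: leading byte 0xCA = 11001010 → 2-byte char #3 = CA A6.
Offset 7: leading byte 0xD7 = 11010111 → 2-byte char #4 = D7 9F.
Offset 9: leading byte 0xF0 = 11110000 → 4-byte char #5 = F0 B6 97 A5.
Offset 13: leading byte 0xF3 = 11110011 → 4-byte char #6 = F3 B8 8A B5.
Offset 17: leading byte 0xD3 = 11010011 → 2-byte char #7 = D3 8B.
Offset 19: leading byte 0xEE = 11101110 → 3-byte char #8 = EE BB 98.
Offset 22: leading byte 0xE1 = 11100001 → 3-byte char #9 = E1 89 92.
Offset 25: leading byte 0xF0 = 11110000 → 4-byte char #10 = F0 90 80 80.
Leading byte 0xF0 = 11110000 matches 11110xxx → 4-byte sequence.
Byte 1: 0xF0 = 11110000, payload 000 (3 bits).
Byte 2: 0x90 = 10010000 (10xxxxxx ✓), payload 010000.
Byte 3: 0x80 = 10000000 (10xxxxxx ✓), payload 000000.
Byte 4: 0x80 = 10000000 (10xxxxxx ✓), payload 000000.
Concatenate: 000010000000000000000 = 0x10000 (21 bits → U+10000).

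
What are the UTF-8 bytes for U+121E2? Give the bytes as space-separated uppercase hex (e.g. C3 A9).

U+121E2 = 0x121E2 = 74210 decimal. In range U+10000–U+10FFFF → 4-byte form: 11110xxx 10xxxxxx 10xxxxxx 10xxxxxx.
Binary (21 bits): 000010010000111100010.
Split 3+6+6+6: 000 | 010010 | 000111 | 100010.
Byte 1: 11110000 = 0xF0.
Byte 2: 10010010 = 0x92.
Byte 3: 10000111 = 0x87.
Byte 4: 10100010 = 0xA2.

F0 92 87 A2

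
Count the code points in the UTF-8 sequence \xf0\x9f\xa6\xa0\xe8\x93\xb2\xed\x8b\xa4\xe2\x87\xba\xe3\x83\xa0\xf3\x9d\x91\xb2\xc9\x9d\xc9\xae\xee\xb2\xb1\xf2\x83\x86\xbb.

10

Byte at offset 0: 0xF0 = 11110000 → 4-byte char (#1). Advance 4.
Byte at offset 4: 0xE8 = 11101000 → 3-byte char (#2). Advance 3.
Byte at offset 7: 0xED = 11101101 → 3-byte char (#3). Advance 3.
Byte at offset 10: 0xE2 = 11100010 → 3-byte char (#4). Advance 3.
Byte at offset 13: 0xE3 = 11100011 → 3-byte char (#5). Advance 3.
Byte at offset 16: 0xF3 = 11110011 → 4-byte char (#6). Advance 4.
Byte at offset 20: 0xC9 = 11001001 → 2-byte char (#7). Advance 2.
Byte at offset 22: 0xC9 = 11001001 → 2-byte char (#8). Advance 2.
Byte at offset 24: 0xEE = 11101110 → 3-byte char (#9). Advance 3.
Byte at offset 27: 0xF2 = 11110010 → 4-byte char (#10). Advance 4.
Reached end at offset 31 after 10 code points.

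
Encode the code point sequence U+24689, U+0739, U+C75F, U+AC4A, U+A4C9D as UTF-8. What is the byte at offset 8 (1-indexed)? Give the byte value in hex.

1-indexed offset 8 is 0-indexed offset 7.
U+24689 → 4-byte form F0 A4 9A 89 at offsets 0–3.
U+0739 → 2-byte form DC B9 at offsets 4–5.
U+C75F → 3-byte form EC 9D 9F at offsets 6–8.
Offset 7 falls in char 3's range; it's byte 2 of EC 9D 9F = 0x9D.

0x9D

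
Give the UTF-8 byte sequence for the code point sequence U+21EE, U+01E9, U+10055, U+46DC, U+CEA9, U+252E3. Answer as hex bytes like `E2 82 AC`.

U+21EE: 3-byte form → E2 87 AE.
U+01E9: 2-byte form → C7 A9.
U+10055: 4-byte form → F0 90 81 95.
U+46DC: 3-byte form → E4 9B 9C.
U+CEA9: 3-byte form → EC BA A9.
U+252E3: 4-byte form → F0 A5 8B A3.
Concatenated (19 bytes): E2 87 AE C7 A9 F0 90 81 95 E4 9B 9C EC BA A9 F0 A5 8B A3.

E2 87 AE C7 A9 F0 90 81 95 E4 9B 9C EC BA A9 F0 A5 8B A3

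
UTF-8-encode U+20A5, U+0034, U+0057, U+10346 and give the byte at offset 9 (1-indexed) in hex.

0x86

1-indexed offset 9 is 0-indexed offset 8.
U+20A5 → 3-byte form E2 82 A5 at offsets 0–2.
U+0034 → 1-byte form 34 at offsets 3–3.
U+0057 → 1-byte form 57 at offsets 4–4.
U+10346 → 4-byte form F0 90 8D 86 at offsets 5–8.
Offset 8 falls in char 4's range; it's byte 4 of F0 90 8D 86 = 0x86.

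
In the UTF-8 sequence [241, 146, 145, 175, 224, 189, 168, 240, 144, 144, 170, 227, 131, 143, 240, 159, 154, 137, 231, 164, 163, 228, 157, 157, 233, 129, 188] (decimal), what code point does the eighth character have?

U+907C

Offset 0: leading byte 0xF1 = 11110001 → 4-byte char #1 = F1 92 91 AF.
Offset 4: leading byte 0xE0 = 11100000 → 3-byte char #2 = E0 BD A8.
Offset 7: leading byte 0xF0 = 11110000 → 4-byte char #3 = F0 90 90 AA.
Offset 11: leading byte 0xE3 = 11100011 → 3-byte char #4 = E3 83 8F.
Offset 14: leading byte 0xF0 = 11110000 → 4-byte char #5 = F0 9F 9A 89.
Offset 18: leading byte 0xE7 = 11100111 → 3-byte char #6 = E7 A4 A3.
Offset 21: leading byte 0xE4 = 11100100 → 3-byte char #7 = E4 9D 9D.
Offset 24: leading byte 0xE9 = 11101001 → 3-byte char #8 = E9 81 BC.
Leading byte 0xE9 = 11101001 matches 1110xxxx → 3-byte sequence.
Byte 1: 0xE9 = 11101001, payload 1001 (4 bits).
Byte 2: 0x81 = 10000001 (10xxxxxx ✓), payload 000001.
Byte 3: 0xBC = 10111100 (10xxxxxx ✓), payload 111100.
Concatenate: 1001000001111100 = 0x907C (16 bits → U+907C).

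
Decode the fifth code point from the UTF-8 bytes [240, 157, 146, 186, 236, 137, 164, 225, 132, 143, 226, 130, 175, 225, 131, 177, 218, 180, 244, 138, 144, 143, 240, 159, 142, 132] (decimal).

Offset 0: leading byte 0xF0 = 11110000 → 4-byte char #1 = F0 9D 92 BA.
Offset 4: leading byte 0xEC = 11101100 → 3-byte char #2 = EC 89 A4.
Offset 7: leading byte 0xE1 = 11100001 → 3-byte char #3 = E1 84 8F.
Offset 10: leading byte 0xE2 = 11100010 → 3-byte char #4 = E2 82 AF.
Offset 13: leading byte 0xE1 = 11100001 → 3-byte char #5 = E1 83 B1.
Leading byte 0xE1 = 11100001 matches 1110xxxx → 3-byte sequence.
Byte 1: 0xE1 = 11100001, payload 0001 (4 bits).
Byte 2: 0x83 = 10000011 (10xxxxxx ✓), payload 000011.
Byte 3: 0xB1 = 10110001 (10xxxxxx ✓), payload 110001.
Concatenate: 0001000011110001 = 0x10F1 (16 bits → U+10F1).

U+10F1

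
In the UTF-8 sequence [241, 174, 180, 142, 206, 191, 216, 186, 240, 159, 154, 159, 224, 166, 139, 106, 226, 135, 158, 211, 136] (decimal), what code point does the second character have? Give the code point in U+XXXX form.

Offset 0: leading byte 0xF1 = 11110001 → 4-byte char #1 = F1 AE B4 8E.
Offset 4: leading byte 0xCE = 11001110 → 2-byte char #2 = CE BF.
Leading byte 0xCE = 11001110 matches 110xxxxx → 2-byte sequence.
Byte 1: 0xCE = 11001110, payload 01110 (5 bits).
Byte 2: 0xBF = 10111111 (10xxxxxx ✓), payload 111111.
Concatenate: 01110111111 = 0x3BF (11 bits → U+03BF).

U+03BF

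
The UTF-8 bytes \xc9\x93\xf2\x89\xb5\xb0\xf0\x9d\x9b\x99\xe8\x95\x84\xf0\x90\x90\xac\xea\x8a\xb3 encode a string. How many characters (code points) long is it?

Byte at offset 0: 0xC9 = 11001001 → 2-byte char (#1). Advance 2.
Byte at offset 2: 0xF2 = 11110010 → 4-byte char (#2). Advance 4.
Byte at offset 6: 0xF0 = 11110000 → 4-byte char (#3). Advance 4.
Byte at offset 10: 0xE8 = 11101000 → 3-byte char (#4). Advance 3.
Byte at offset 13: 0xF0 = 11110000 → 4-byte char (#5). Advance 4.
Byte at offset 17: 0xEA = 11101010 → 3-byte char (#6). Advance 3.
Reached end at offset 20 after 6 code points.

6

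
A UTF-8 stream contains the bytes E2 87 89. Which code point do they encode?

Leading byte 0xE2 = 11100010 matches 1110xxxx → 3-byte sequence.
Byte 1: 0xE2 = 11100010, payload 0010 (4 bits).
Byte 2: 0x87 = 10000111 (10xxxxxx ✓), payload 000111.
Byte 3: 0x89 = 10001001 (10xxxxxx ✓), payload 001001.
Concatenate: 0010000111001001 = 0x21C9 (16 bits → U+21C9).

U+21C9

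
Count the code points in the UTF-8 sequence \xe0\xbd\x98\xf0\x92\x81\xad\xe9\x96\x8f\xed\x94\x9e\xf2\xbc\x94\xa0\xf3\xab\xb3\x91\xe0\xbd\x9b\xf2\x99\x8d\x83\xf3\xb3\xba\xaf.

9

Byte at offset 0: 0xE0 = 11100000 → 3-byte char (#1). Advance 3.
Byte at offset 3: 0xF0 = 11110000 → 4-byte char (#2). Advance 4.
Byte at offset 7: 0xE9 = 11101001 → 3-byte char (#3). Advance 3.
Byte at offset 10: 0xED = 11101101 → 3-byte char (#4). Advance 3.
Byte at offset 13: 0xF2 = 11110010 → 4-byte char (#5). Advance 4.
Byte at offset 17: 0xF3 = 11110011 → 4-byte char (#6). Advance 4.
Byte at offset 21: 0xE0 = 11100000 → 3-byte char (#7). Advance 3.
Byte at offset 24: 0xF2 = 11110010 → 4-byte char (#8). Advance 4.
Byte at offset 28: 0xF3 = 11110011 → 4-byte char (#9). Advance 4.
Reached end at offset 32 after 9 code points.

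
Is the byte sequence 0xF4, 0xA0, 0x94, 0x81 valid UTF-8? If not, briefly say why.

invalid (encodes a value above U+10FFFF)

Leading byte 0xF4 = 11110100 → 4-byte form.
Payload = 0x120501, which exceeds U+10FFFF, the maximum Unicode code point. (Leading bytes F5–FF, or F4 followed by ≥ 0x90, are invalid.)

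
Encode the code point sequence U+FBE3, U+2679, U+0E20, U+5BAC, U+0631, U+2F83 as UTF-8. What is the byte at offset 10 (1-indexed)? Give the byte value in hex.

1-indexed offset 10 is 0-indexed offset 9.
U+FBE3 → 3-byte form EF AF A3 at offsets 0–2.
U+2679 → 3-byte form E2 99 B9 at offsets 3–5.
U+0E20 → 3-byte form E0 B8 A0 at offsets 6–8.
U+5BAC → 3-byte form E5 AE AC at offsets 9–11.
Offset 9 falls in char 4's range; it's byte 1 of E5 AE AC = 0xE5.

0xE5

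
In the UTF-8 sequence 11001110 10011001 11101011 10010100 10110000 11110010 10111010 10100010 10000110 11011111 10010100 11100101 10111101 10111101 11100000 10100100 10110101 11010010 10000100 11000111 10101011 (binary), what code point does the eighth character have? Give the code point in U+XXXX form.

Offset 0: leading byte 0xCE = 11001110 → 2-byte char #1 = CE 99.
Offset 2: leading byte 0xEB = 11101011 → 3-byte char #2 = EB 94 B0.
Offset 5: leading byte 0xF2 = 11110010 → 4-byte char #3 = F2 BA A2 86.
Offset 9: leading byte 0xDF = 11011111 → 2-byte char #4 = DF 94.
Offset 11: leading byte 0xE5 = 11100101 → 3-byte char #5 = E5 BD BD.
Offset 14: leading byte 0xE0 = 11100000 → 3-byte char #6 = E0 A4 B5.
Offset 17: leading byte 0xD2 = 11010010 → 2-byte char #7 = D2 84.
Offset 19: leading byte 0xC7 = 11000111 → 2-byte char #8 = C7 AB.
Leading byte 0xC7 = 11000111 matches 110xxxxx → 2-byte sequence.
Byte 1: 0xC7 = 11000111, payload 00111 (5 bits).
Byte 2: 0xAB = 10101011 (10xxxxxx ✓), payload 101011.
Concatenate: 00111101011 = 0x1EB (11 bits → U+01EB).

U+01EB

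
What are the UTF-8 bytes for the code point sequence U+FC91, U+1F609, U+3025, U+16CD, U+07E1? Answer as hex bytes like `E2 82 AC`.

U+FC91: 3-byte form → EF B2 91.
U+1F609: 4-byte form → F0 9F 98 89.
U+3025: 3-byte form → E3 80 A5.
U+16CD: 3-byte form → E1 9B 8D.
U+07E1: 2-byte form → DF A1.
Concatenated (15 bytes): EF B2 91 F0 9F 98 89 E3 80 A5 E1 9B 8D DF A1.

EF B2 91 F0 9F 98 89 E3 80 A5 E1 9B 8D DF A1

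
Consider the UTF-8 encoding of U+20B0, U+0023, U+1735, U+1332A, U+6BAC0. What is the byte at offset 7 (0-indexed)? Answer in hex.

0xF0

U+20B0 → 3-byte form E2 82 B0 at offsets 0–2.
U+0023 → 1-byte form 23 at offsets 3–3.
U+1735 → 3-byte form E1 9C B5 at offsets 4–6.
U+1332A → 4-byte form F0 93 8C AA at offsets 7–10.
Offset 7 falls in char 4's range; it's byte 1 of F0 93 8C AA = 0xF0.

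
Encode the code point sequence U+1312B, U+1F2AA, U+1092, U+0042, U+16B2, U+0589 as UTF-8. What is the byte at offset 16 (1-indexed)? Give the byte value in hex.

1-indexed offset 16 is 0-indexed offset 15.
U+1312B → 4-byte form F0 93 84 AB at offsets 0–3.
U+1F2AA → 4-byte form F0 9F 8A AA at offsets 4–7.
U+1092 → 3-byte form E1 82 92 at offsets 8–10.
U+0042 → 1-byte form 42 at offsets 11–11.
U+16B2 → 3-byte form E1 9A B2 at offsets 12–14.
U+0589 → 2-byte form D6 89 at offsets 15–16.
Offset 15 falls in char 6's range; it's byte 1 of D6 89 = 0xD6.

0xD6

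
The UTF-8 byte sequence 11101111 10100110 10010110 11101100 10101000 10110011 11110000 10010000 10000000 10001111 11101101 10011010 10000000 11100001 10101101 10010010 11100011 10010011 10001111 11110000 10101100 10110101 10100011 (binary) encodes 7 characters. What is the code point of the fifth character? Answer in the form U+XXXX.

Offset 0: leading byte 0xEF = 11101111 → 3-byte char #1 = EF A6 96.
Offset 3: leading byte 0xEC = 11101100 → 3-byte char #2 = EC A8 B3.
Offset 6: leading byte 0xF0 = 11110000 → 4-byte char #3 = F0 90 80 8F.
Offset 10: leading byte 0xED = 11101101 → 3-byte char #4 = ED 9A 80.
Offset 13: leading byte 0xE1 = 11100001 → 3-byte char #5 = E1 AD 92.
Leading byte 0xE1 = 11100001 matches 1110xxxx → 3-byte sequence.
Byte 1: 0xE1 = 11100001, payload 0001 (4 bits).
Byte 2: 0xAD = 10101101 (10xxxxxx ✓), payload 101101.
Byte 3: 0x92 = 10010010 (10xxxxxx ✓), payload 010010.
Concatenate: 0001101101010010 = 0x1B52 (16 bits → U+1B52).

U+1B52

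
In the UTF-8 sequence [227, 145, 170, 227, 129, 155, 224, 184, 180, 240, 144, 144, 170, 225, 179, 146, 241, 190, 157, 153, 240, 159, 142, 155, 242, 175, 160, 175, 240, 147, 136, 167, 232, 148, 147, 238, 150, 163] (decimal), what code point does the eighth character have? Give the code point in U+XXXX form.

Offset 0: leading byte 0xE3 = 11100011 → 3-byte char #1 = E3 91 AA.
Offset 3: leading byte 0xE3 = 11100011 → 3-byte char #2 = E3 81 9B.
Offset 6: leading byte 0xE0 = 11100000 → 3-byte char #3 = E0 B8 B4.
Offset 9: leading byte 0xF0 = 11110000 → 4-byte char #4 = F0 90 90 AA.
Offset 13: leading byte 0xE1 = 11100001 → 3-byte char #5 = E1 B3 92.
Offset 16: leading byte 0xF1 = 11110001 → 4-byte char #6 = F1 BE 9D 99.
Offset 20: leading byte 0xF0 = 11110000 → 4-byte char #7 = F0 9F 8E 9B.
Offset 24: leading byte 0xF2 = 11110010 → 4-byte char #8 = F2 AF A0 AF.
Leading byte 0xF2 = 11110010 matches 11110xxx → 4-byte sequence.
Byte 1: 0xF2 = 11110010, payload 010 (3 bits).
Byte 2: 0xAF = 10101111 (10xxxxxx ✓), payload 101111.
Byte 3: 0xA0 = 10100000 (10xxxxxx ✓), payload 100000.
Byte 4: 0xAF = 10101111 (10xxxxxx ✓), payload 101111.
Concatenate: 010101111100000101111 = 0xAF82F (21 bits → U+AF82F).

U+AF82F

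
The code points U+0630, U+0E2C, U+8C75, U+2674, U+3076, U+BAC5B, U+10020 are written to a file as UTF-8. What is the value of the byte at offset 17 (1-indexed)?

0xB1

1-indexed offset 17 is 0-indexed offset 16.
U+0630 → 2-byte form D8 B0 at offsets 0–1.
U+0E2C → 3-byte form E0 B8 AC at offsets 2–4.
U+8C75 → 3-byte form E8 B1 B5 at offsets 5–7.
U+2674 → 3-byte form E2 99 B4 at offsets 8–10.
U+3076 → 3-byte form E3 81 B6 at offsets 11–13.
U+BAC5B → 4-byte form F2 BA B1 9B at offsets 14–17.
Offset 16 falls in char 6's range; it's byte 3 of F2 BA B1 9B = 0xB1.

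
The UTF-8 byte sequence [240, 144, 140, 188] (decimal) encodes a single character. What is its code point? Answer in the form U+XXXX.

U+1033C

Leading byte 0xF0 = 11110000 matches 11110xxx → 4-byte sequence.
Byte 1: 0xF0 = 11110000, payload 000 (3 bits).
Byte 2: 0x90 = 10010000 (10xxxxxx ✓), payload 010000.
Byte 3: 0x8C = 10001100 (10xxxxxx ✓), payload 001100.
Byte 4: 0xBC = 10111100 (10xxxxxx ✓), payload 111100.
Concatenate: 000010000001100111100 = 0x1033C (21 bits → U+1033C).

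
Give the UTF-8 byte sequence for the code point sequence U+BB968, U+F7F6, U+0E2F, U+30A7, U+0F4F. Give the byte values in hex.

F2 BB A5 A8 EF 9F B6 E0 B8 AF E3 82 A7 E0 BD 8F

U+BB968: 4-byte form → F2 BB A5 A8.
U+F7F6: 3-byte form → EF 9F B6.
U+0E2F: 3-byte form → E0 B8 AF.
U+30A7: 3-byte form → E3 82 A7.
U+0F4F: 3-byte form → E0 BD 8F.
Concatenated (16 bytes): F2 BB A5 A8 EF 9F B6 E0 B8 AF E3 82 A7 E0 BD 8F.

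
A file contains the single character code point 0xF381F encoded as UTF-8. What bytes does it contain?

U+F381F = 0xF381F = 997407 decimal. In range U+10000–U+10FFFF → 4-byte form: 11110xxx 10xxxxxx 10xxxxxx 10xxxxxx.
Binary (21 bits): 011110011100000011111.
Split 3+6+6+6: 011 | 110011 | 100000 | 011111.
Byte 1: 11110011 = 0xF3.
Byte 2: 10110011 = 0xB3.
Byte 3: 10100000 = 0xA0.
Byte 4: 10011111 = 0x9F.

F3 B3 A0 9F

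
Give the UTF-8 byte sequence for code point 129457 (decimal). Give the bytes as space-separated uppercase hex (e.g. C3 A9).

F0 9F A6 B1

U+1F9B1 = 0x1F9B1 = 129457 decimal. In range U+10000–U+10FFFF → 4-byte form: 11110xxx 10xxxxxx 10xxxxxx 10xxxxxx.
Binary (21 bits): 000011111100110110001.
Split 3+6+6+6: 000 | 011111 | 100110 | 110001.
Byte 1: 11110000 = 0xF0.
Byte 2: 10011111 = 0x9F.
Byte 3: 10100110 = 0xA6.
Byte 4: 10110001 = 0xB1.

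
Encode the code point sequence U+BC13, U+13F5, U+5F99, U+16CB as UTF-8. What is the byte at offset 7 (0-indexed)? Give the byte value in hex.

U+BC13 → 3-byte form EB B0 93 at offsets 0–2.
U+13F5 → 3-byte form E1 8F B5 at offsets 3–5.
U+5F99 → 3-byte form E5 BE 99 at offsets 6–8.
Offset 7 falls in char 3's range; it's byte 2 of E5 BE 99 = 0xBE.

0xBE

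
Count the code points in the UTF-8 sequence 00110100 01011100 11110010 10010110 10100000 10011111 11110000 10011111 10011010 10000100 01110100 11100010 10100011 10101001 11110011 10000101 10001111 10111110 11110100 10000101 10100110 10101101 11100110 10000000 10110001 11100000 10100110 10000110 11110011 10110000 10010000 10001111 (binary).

11

Byte at offset 0: 0x34 = 00110100 → 1-byte char (#1). Advance 1.
Byte at offset 1: 0x5C = 01011100 → 1-byte char (#2). Advance 1.
Byte at offset 2: 0xF2 = 11110010 → 4-byte char (#3). Advance 4.
Byte at offset 6: 0xF0 = 11110000 → 4-byte char (#4). Advance 4.
Byte at offset 10: 0x74 = 01110100 → 1-byte char (#5). Advance 1.
Byte at offset 11: 0xE2 = 11100010 → 3-byte char (#6). Advance 3.
Byte at offset 14: 0xF3 = 11110011 → 4-byte char (#7). Advance 4.
Byte at offset 18: 0xF4 = 11110100 → 4-byte char (#8). Advance 4.
Byte at offset 22: 0xE6 = 11100110 → 3-byte char (#9). Advance 3.
Byte at offset 25: 0xE0 = 11100000 → 3-byte char (#10). Advance 3.
Byte at offset 28: 0xF3 = 11110011 → 4-byte char (#11). Advance 4.
Reached end at offset 32 after 11 code points.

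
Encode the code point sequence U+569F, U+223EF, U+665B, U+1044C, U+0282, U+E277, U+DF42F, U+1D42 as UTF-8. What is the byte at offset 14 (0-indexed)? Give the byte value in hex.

0xCA

U+569F → 3-byte form E5 9A 9F at offsets 0–2.
U+223EF → 4-byte form F0 A2 8F AF at offsets 3–6.
U+665B → 3-byte form E6 99 9B at offsets 7–9.
U+1044C → 4-byte form F0 90 91 8C at offsets 10–13.
U+0282 → 2-byte form CA 82 at offsets 14–15.
Offset 14 falls in char 5's range; it's byte 1 of CA 82 = 0xCA.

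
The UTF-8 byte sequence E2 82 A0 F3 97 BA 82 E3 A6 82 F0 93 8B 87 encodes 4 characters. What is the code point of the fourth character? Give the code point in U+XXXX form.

U+132C7

Offset 0: leading byte 0xE2 = 11100010 → 3-byte char #1 = E2 82 A0.
Offset 3: leading byte 0xF3 = 11110011 → 4-byte char #2 = F3 97 BA 82.
Offset 7: leading byte 0xE3 = 11100011 → 3-byte char #3 = E3 A6 82.
Offset 10: leading byte 0xF0 = 11110000 → 4-byte char #4 = F0 93 8B 87.
Leading byte 0xF0 = 11110000 matches 11110xxx → 4-byte sequence.
Byte 1: 0xF0 = 11110000, payload 000 (3 bits).
Byte 2: 0x93 = 10010011 (10xxxxxx ✓), payload 010011.
Byte 3: 0x8B = 10001011 (10xxxxxx ✓), payload 001011.
Byte 4: 0x87 = 10000111 (10xxxxxx ✓), payload 000111.
Concatenate: 000010011001011000111 = 0x132C7 (21 bits → U+132C7).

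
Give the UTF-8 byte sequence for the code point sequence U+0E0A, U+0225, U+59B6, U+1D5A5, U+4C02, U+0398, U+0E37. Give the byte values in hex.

U+0E0A: 3-byte form → E0 B8 8A.
U+0225: 2-byte form → C8 A5.
U+59B6: 3-byte form → E5 A6 B6.
U+1D5A5: 4-byte form → F0 9D 96 A5.
U+4C02: 3-byte form → E4 B0 82.
U+0398: 2-byte form → CE 98.
U+0E37: 3-byte form → E0 B8 B7.
Concatenated (20 bytes): E0 B8 8A C8 A5 E5 A6 B6 F0 9D 96 A5 E4 B0 82 CE 98 E0 B8 B7.

E0 B8 8A C8 A5 E5 A6 B6 F0 9D 96 A5 E4 B0 82 CE 98 E0 B8 B7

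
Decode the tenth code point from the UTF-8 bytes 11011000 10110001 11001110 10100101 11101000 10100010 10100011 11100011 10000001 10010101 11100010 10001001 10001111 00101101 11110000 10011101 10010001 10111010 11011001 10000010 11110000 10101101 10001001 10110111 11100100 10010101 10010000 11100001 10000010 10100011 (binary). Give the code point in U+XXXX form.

Offset 0: leading byte 0xD8 = 11011000 → 2-byte char #1 = D8 B1.
Offset 2: leading byte 0xCE = 11001110 → 2-byte char #2 = CE A5.
Offset 4: leading byte 0xE8 = 11101000 → 3-byte char #3 = E8 A2 A3.
Offset 7: leading byte 0xE3 = 11100011 → 3-byte char #4 = E3 81 95.
Offset 10: leading byte 0xE2 = 11100010 → 3-byte char #5 = E2 89 8F.
Offset 13: leading byte 0x2D = 00101101 → 1-byte char #6 = 2D.
Offset 14: leading byte 0xF0 = 11110000 → 4-byte char #7 = F0 9D 91 BA.
Offset 18: leading byte 0xD9 = 11011001 → 2-byte char #8 = D9 82.
Offset 20: leading byte 0xF0 = 11110000 → 4-byte char #9 = F0 AD 89 B7.
Offset 24: leading byte 0xE4 = 11100100 → 3-byte char #10 = E4 95 90.
Leading byte 0xE4 = 11100100 matches 1110xxxx → 3-byte sequence.
Byte 1: 0xE4 = 11100100, payload 0100 (4 bits).
Byte 2: 0x95 = 10010101 (10xxxxxx ✓), payload 010101.
Byte 3: 0x90 = 10010000 (10xxxxxx ✓), payload 010000.
Concatenate: 0100010101010000 = 0x4550 (16 bits → U+4550).

U+4550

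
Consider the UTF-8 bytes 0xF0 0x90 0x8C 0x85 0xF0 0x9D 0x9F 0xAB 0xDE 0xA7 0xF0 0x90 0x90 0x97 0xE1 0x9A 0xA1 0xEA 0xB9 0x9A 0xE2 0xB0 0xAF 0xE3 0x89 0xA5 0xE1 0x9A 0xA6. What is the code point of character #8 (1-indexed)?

U+3265

Offset 0: leading byte 0xF0 = 11110000 → 4-byte char #1 = F0 90 8C 85.
Offset 4: leading byte 0xF0 = 11110000 → 4-byte char #2 = F0 9D 9F AB.
Offset 8: leading byte 0xDE = 11011110 → 2-byte char #3 = DE A7.
Offset 10: leading byte 0xF0 = 11110000 → 4-byte char #4 = F0 90 90 97.
Offset 14: leading byte 0xE1 = 11100001 → 3-byte char #5 = E1 9A A1.
Offset 17: leading byte 0xEA = 11101010 → 3-byte char #6 = EA B9 9A.
Offset 20: leading byte 0xE2 = 11100010 → 3-byte char #7 = E2 B0 AF.
Offset 23: leading byte 0xE3 = 11100011 → 3-byte char #8 = E3 89 A5.
Leading byte 0xE3 = 11100011 matches 1110xxxx → 3-byte sequence.
Byte 1: 0xE3 = 11100011, payload 0011 (4 bits).
Byte 2: 0x89 = 10001001 (10xxxxxx ✓), payload 001001.
Byte 3: 0xA5 = 10100101 (10xxxxxx ✓), payload 100101.
Concatenate: 0011001001100101 = 0x3265 (16 bits → U+3265).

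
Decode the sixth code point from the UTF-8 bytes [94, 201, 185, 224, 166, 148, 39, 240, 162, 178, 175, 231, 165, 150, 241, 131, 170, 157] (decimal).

U+7956

Offset 0: leading byte 0x5E = 01011110 → 1-byte char #1 = 5E.
Offset 1: leading byte 0xC9 = 11001001 → 2-byte char #2 = C9 B9.
Offset 3: leading byte 0xE0 = 11100000 → 3-byte char #3 = E0 A6 94.
Offset 6: leading byte 0x27 = 00100111 → 1-byte char #4 = 27.
Offset 7: leading byte 0xF0 = 11110000 → 4-byte char #5 = F0 A2 B2 AF.
Offset 11: leading byte 0xE7 = 11100111 → 3-byte char #6 = E7 A5 96.
Leading byte 0xE7 = 11100111 matches 1110xxxx → 3-byte sequence.
Byte 1: 0xE7 = 11100111, payload 0111 (4 bits).
Byte 2: 0xA5 = 10100101 (10xxxxxx ✓), payload 100101.
Byte 3: 0x96 = 10010110 (10xxxxxx ✓), payload 010110.
Concatenate: 0111100101010110 = 0x7956 (16 bits → U+7956).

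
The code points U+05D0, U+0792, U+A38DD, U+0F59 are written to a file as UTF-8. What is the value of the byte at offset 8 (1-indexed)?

1-indexed offset 8 is 0-indexed offset 7.
U+05D0 → 2-byte form D7 90 at offsets 0–1.
U+0792 → 2-byte form DE 92 at offsets 2–3.
U+A38DD → 4-byte form F2 A3 A3 9D at offsets 4–7.
Offset 7 falls in char 3's range; it's byte 4 of F2 A3 A3 9D = 0x9D.

0x9D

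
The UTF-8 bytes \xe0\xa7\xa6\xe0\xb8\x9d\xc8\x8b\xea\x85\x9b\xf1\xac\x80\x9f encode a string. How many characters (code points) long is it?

5

Byte at offset 0: 0xE0 = 11100000 → 3-byte char (#1). Advance 3.
Byte at offset 3: 0xE0 = 11100000 → 3-byte char (#2). Advance 3.
Byte at offset 6: 0xC8 = 11001000 → 2-byte char (#3). Advance 2.
Byte at offset 8: 0xEA = 11101010 → 3-byte char (#4). Advance 3.
Byte at offset 11: 0xF1 = 11110001 → 4-byte char (#5). Advance 4.
Reached end at offset 15 after 5 code points.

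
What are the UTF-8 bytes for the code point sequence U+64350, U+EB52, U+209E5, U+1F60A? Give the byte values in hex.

F1 A4 8D 90 EE AD 92 F0 A0 A7 A5 F0 9F 98 8A

U+64350: 4-byte form → F1 A4 8D 90.
U+EB52: 3-byte form → EE AD 92.
U+209E5: 4-byte form → F0 A0 A7 A5.
U+1F60A: 4-byte form → F0 9F 98 8A.
Concatenated (15 bytes): F1 A4 8D 90 EE AD 92 F0 A0 A7 A5 F0 9F 98 8A.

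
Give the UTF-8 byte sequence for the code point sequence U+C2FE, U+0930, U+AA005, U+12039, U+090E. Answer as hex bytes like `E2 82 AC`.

U+C2FE: 3-byte form → EC 8B BE.
U+0930: 3-byte form → E0 A4 B0.
U+AA005: 4-byte form → F2 AA 80 85.
U+12039: 4-byte form → F0 92 80 B9.
U+090E: 3-byte form → E0 A4 8E.
Concatenated (17 bytes): EC 8B BE E0 A4 B0 F2 AA 80 85 F0 92 80 B9 E0 A4 8E.

EC 8B BE E0 A4 B0 F2 AA 80 85 F0 92 80 B9 E0 A4 8E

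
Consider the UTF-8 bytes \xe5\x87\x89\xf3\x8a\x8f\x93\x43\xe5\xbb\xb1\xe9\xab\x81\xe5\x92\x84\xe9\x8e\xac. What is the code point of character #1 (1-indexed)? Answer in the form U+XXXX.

U+51C9

Offset 0: leading byte 0xE5 = 11100101 → 3-byte char #1 = E5 87 89.
Leading byte 0xE5 = 11100101 matches 1110xxxx → 3-byte sequence.
Byte 1: 0xE5 = 11100101, payload 0101 (4 bits).
Byte 2: 0x87 = 10000111 (10xxxxxx ✓), payload 000111.
Byte 3: 0x89 = 10001001 (10xxxxxx ✓), payload 001001.
Concatenate: 0101000111001001 = 0x51C9 (16 bits → U+51C9).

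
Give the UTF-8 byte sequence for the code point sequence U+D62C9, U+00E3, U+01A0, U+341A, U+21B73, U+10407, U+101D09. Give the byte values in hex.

U+D62C9: 4-byte form → F3 96 8B 89.
U+00E3: 2-byte form → C3 A3.
U+01A0: 2-byte form → C6 A0.
U+341A: 3-byte form → E3 90 9A.
U+21B73: 4-byte form → F0 A1 AD B3.
U+10407: 4-byte form → F0 90 90 87.
U+101D09: 4-byte form → F4 81 B4 89.
Concatenated (23 bytes): F3 96 8B 89 C3 A3 C6 A0 E3 90 9A F0 A1 AD B3 F0 90 90 87 F4 81 B4 89.

F3 96 8B 89 C3 A3 C6 A0 E3 90 9A F0 A1 AD B3 F0 90 90 87 F4 81 B4 89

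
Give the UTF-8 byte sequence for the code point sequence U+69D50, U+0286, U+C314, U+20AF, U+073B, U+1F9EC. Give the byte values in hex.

F1 A9 B5 90 CA 86 EC 8C 94 E2 82 AF DC BB F0 9F A7 AC

U+69D50: 4-byte form → F1 A9 B5 90.
U+0286: 2-byte form → CA 86.
U+C314: 3-byte form → EC 8C 94.
U+20AF: 3-byte form → E2 82 AF.
U+073B: 2-byte form → DC BB.
U+1F9EC: 4-byte form → F0 9F A7 AC.
Concatenated (18 bytes): F1 A9 B5 90 CA 86 EC 8C 94 E2 82 AF DC BB F0 9F A7 AC.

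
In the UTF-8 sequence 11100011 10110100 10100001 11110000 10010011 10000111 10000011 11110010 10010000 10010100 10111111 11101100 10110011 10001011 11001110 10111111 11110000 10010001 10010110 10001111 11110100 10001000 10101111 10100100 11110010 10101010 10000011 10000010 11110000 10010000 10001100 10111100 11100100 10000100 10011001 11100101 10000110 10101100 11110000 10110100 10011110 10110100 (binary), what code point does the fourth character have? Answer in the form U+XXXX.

Offset 0: leading byte 0xE3 = 11100011 → 3-byte char #1 = E3 B4 A1.
Offset 3: leading byte 0xF0 = 11110000 → 4-byte char #2 = F0 93 87 83.
Offset 7: leading byte 0xF2 = 11110010 → 4-byte char #3 = F2 90 94 BF.
Offset 11: leading byte 0xEC = 11101100 → 3-byte char #4 = EC B3 8B.
Leading byte 0xEC = 11101100 matches 1110xxxx → 3-byte sequence.
Byte 1: 0xEC = 11101100, payload 1100 (4 bits).
Byte 2: 0xB3 = 10110011 (10xxxxxx ✓), payload 110011.
Byte 3: 0x8B = 10001011 (10xxxxxx ✓), payload 001011.
Concatenate: 1100110011001011 = 0xCCCB (16 bits → U+CCCB).

U+CCCB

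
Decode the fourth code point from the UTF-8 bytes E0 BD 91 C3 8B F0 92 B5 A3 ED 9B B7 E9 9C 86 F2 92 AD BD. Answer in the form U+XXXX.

Offset 0: leading byte 0xE0 = 11100000 → 3-byte char #1 = E0 BD 91.
Offset 3: leading byte 0xC3 = 11000011 → 2-byte char #2 = C3 8B.
Offset 5: leading byte 0xF0 = 11110000 → 4-byte char #3 = F0 92 B5 A3.
Offset 9: leading byte 0xED = 11101101 → 3-byte char #4 = ED 9B B7.
Leading byte 0xED = 11101101 matches 1110xxxx → 3-byte sequence.
Byte 1: 0xED = 11101101, payload 1101 (4 bits).
Byte 2: 0x9B = 10011011 (10xxxxxx ✓), payload 011011.
Byte 3: 0xB7 = 10110111 (10xxxxxx ✓), payload 110111.
Concatenate: 1101011011110111 = 0xD6F7 (16 bits → U+D6F7).

U+D6F7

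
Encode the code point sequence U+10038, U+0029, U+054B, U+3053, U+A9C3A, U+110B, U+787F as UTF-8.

U+10038: 4-byte form → F0 90 80 B8.
U+0029: 1-byte form → 29.
U+054B: 2-byte form → D5 8B.
U+3053: 3-byte form → E3 81 93.
U+A9C3A: 4-byte form → F2 A9 B0 BA.
U+110B: 3-byte form → E1 84 8B.
U+787F: 3-byte form → E7 A1 BF.
Concatenated (20 bytes): F0 90 80 B8 29 D5 8B E3 81 93 F2 A9 B0 BA E1 84 8B E7 A1 BF.

F0 90 80 B8 29 D5 8B E3 81 93 F2 A9 B0 BA E1 84 8B E7 A1 BF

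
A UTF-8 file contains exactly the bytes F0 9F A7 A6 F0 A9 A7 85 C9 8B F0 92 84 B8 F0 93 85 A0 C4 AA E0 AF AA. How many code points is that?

7

Byte at offset 0: 0xF0 = 11110000 → 4-byte char (#1). Advance 4.
Byte at offset 4: 0xF0 = 11110000 → 4-byte char (#2). Advance 4.
Byte at offset 8: 0xC9 = 11001001 → 2-byte char (#3). Advance 2.
Byte at offset 10: 0xF0 = 11110000 → 4-byte char (#4). Advance 4.
Byte at offset 14: 0xF0 = 11110000 → 4-byte char (#5). Advance 4.
Byte at offset 18: 0xC4 = 11000100 → 2-byte char (#6). Advance 2.
Byte at offset 20: 0xE0 = 11100000 → 3-byte char (#7). Advance 3.
Reached end at offset 23 after 7 code points.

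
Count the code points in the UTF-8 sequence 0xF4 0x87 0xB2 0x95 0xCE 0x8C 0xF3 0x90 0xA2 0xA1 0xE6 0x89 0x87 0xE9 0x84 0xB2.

Byte at offset 0: 0xF4 = 11110100 → 4-byte char (#1). Advance 4.
Byte at offset 4: 0xCE = 11001110 → 2-byte char (#2). Advance 2.
Byte at offset 6: 0xF3 = 11110011 → 4-byte char (#3). Advance 4.
Byte at offset 10: 0xE6 = 11100110 → 3-byte char (#4). Advance 3.
Byte at offset 13: 0xE9 = 11101001 → 3-byte char (#5). Advance 3.
Reached end at offset 16 after 5 code points.

5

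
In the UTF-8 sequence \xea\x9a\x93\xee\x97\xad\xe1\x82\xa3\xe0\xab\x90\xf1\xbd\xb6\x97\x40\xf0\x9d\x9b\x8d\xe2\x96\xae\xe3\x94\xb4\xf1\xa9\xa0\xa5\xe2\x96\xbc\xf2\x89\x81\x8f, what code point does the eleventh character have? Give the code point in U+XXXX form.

Offset 0: leading byte 0xEA = 11101010 → 3-byte char #1 = EA 9A 93.
Offset 3: leading byte 0xEE = 11101110 → 3-byte char #2 = EE 97 AD.
Offset 6: leading byte 0xE1 = 11100001 → 3-byte char #3 = E1 82 A3.
Offset 9: leading byte 0xE0 = 11100000 → 3-byte char #4 = E0 AB 90.
Offset 12: leading byte 0xF1 = 11110001 → 4-byte char #5 = F1 BD B6 97.
Offset 16: leading byte 0x40 = 01000000 → 1-byte char #6 = 40.
Offset 17: leading byte 0xF0 = 11110000 → 4-byte char #7 = F0 9D 9B 8D.
Offset 21: leading byte 0xE2 = 11100010 → 3-byte char #8 = E2 96 AE.
Offset 24: leading byte 0xE3 = 11100011 → 3-byte char #9 = E3 94 B4.
Offset 27: leading byte 0xF1 = 11110001 → 4-byte char #10 = F1 A9 A0 A5.
Offset 31: leading byte 0xE2 = 11100010 → 3-byte char #11 = E2 96 BC.
Leading byte 0xE2 = 11100010 matches 1110xxxx → 3-byte sequence.
Byte 1: 0xE2 = 11100010, payload 0010 (4 bits).
Byte 2: 0x96 = 10010110 (10xxxxxx ✓), payload 010110.
Byte 3: 0xBC = 10111100 (10xxxxxx ✓), payload 111100.
Concatenate: 0010010110111100 = 0x25BC (16 bits → U+25BC).

U+25BC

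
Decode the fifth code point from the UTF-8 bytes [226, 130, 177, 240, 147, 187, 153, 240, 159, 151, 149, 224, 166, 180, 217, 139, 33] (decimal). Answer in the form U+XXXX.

Offset 0: leading byte 0xE2 = 11100010 → 3-byte char #1 = E2 82 B1.
Offset 3: leading byte 0xF0 = 11110000 → 4-byte char #2 = F0 93 BB 99.
Offset 7: leading byte 0xF0 = 11110000 → 4-byte char #3 = F0 9F 97 95.
Offset 11: leading byte 0xE0 = 11100000 → 3-byte char #4 = E0 A6 B4.
Offset 14: leading byte 0xD9 = 11011001 → 2-byte char #5 = D9 8B.
Leading byte 0xD9 = 11011001 matches 110xxxxx → 2-byte sequence.
Byte 1: 0xD9 = 11011001, payload 11001 (5 bits).
Byte 2: 0x8B = 10001011 (10xxxxxx ✓), payload 001011.
Concatenate: 11001001011 = 0x64B (11 bits → U+064B).

U+064B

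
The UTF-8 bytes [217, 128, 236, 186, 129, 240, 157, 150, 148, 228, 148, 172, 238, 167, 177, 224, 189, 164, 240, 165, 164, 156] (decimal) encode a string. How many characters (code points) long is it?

Byte at offset 0: 0xD9 = 11011001 → 2-byte char (#1). Advance 2.
Byte at offset 2: 0xEC = 11101100 → 3-byte char (#2). Advance 3.
Byte at offset 5: 0xF0 = 11110000 → 4-byte char (#3). Advance 4.
Byte at offset 9: 0xE4 = 11100100 → 3-byte char (#4). Advance 3.
Byte at offset 12: 0xEE = 11101110 → 3-byte char (#5). Advance 3.
Byte at offset 15: 0xE0 = 11100000 → 3-byte char (#6). Advance 3.
Byte at offset 18: 0xF0 = 11110000 → 4-byte char (#7). Advance 4.
Reached end at offset 22 after 7 code points.

7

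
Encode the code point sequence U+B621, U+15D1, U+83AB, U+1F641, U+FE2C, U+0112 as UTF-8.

U+B621: 3-byte form → EB 98 A1.
U+15D1: 3-byte form → E1 97 91.
U+83AB: 3-byte form → E8 8E AB.
U+1F641: 4-byte form → F0 9F 99 81.
U+FE2C: 3-byte form → EF B8 AC.
U+0112: 2-byte form → C4 92.
Concatenated (18 bytes): EB 98 A1 E1 97 91 E8 8E AB F0 9F 99 81 EF B8 AC C4 92.

EB 98 A1 E1 97 91 E8 8E AB F0 9F 99 81 EF B8 AC C4 92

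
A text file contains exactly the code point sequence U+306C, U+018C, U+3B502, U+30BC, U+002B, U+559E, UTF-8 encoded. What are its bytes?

E3 81 AC C6 8C F0 BB 94 82 E3 82 BC 2B E5 96 9E

U+306C: 3-byte form → E3 81 AC.
U+018C: 2-byte form → C6 8C.
U+3B502: 4-byte form → F0 BB 94 82.
U+30BC: 3-byte form → E3 82 BC.
U+002B: 1-byte form → 2B.
U+559E: 3-byte form → E5 96 9E.
Concatenated (16 bytes): E3 81 AC C6 8C F0 BB 94 82 E3 82 BC 2B E5 96 9E.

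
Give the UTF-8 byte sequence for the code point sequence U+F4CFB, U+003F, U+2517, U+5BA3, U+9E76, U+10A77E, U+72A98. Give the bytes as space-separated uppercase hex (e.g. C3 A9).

F3 B4 B3 BB 3F E2 94 97 E5 AE A3 E9 B9 B6 F4 8A 9D BE F1 B2 AA 98

U+F4CFB: 4-byte form → F3 B4 B3 BB.
U+003F: 1-byte form → 3F.
U+2517: 3-byte form → E2 94 97.
U+5BA3: 3-byte form → E5 AE A3.
U+9E76: 3-byte form → E9 B9 B6.
U+10A77E: 4-byte form → F4 8A 9D BE.
U+72A98: 4-byte form → F1 B2 AA 98.
Concatenated (22 bytes): F3 B4 B3 BB 3F E2 94 97 E5 AE A3 E9 B9 B6 F4 8A 9D BE F1 B2 AA 98.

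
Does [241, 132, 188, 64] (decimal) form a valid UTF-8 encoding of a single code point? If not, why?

Leading byte 0xF1 = 11110001 → 4-byte form.
Byte 4 is 0x40 = 01000000, which is not 10xxxxxx — expected a continuation byte.

invalid (non-continuation byte where continuation expected)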